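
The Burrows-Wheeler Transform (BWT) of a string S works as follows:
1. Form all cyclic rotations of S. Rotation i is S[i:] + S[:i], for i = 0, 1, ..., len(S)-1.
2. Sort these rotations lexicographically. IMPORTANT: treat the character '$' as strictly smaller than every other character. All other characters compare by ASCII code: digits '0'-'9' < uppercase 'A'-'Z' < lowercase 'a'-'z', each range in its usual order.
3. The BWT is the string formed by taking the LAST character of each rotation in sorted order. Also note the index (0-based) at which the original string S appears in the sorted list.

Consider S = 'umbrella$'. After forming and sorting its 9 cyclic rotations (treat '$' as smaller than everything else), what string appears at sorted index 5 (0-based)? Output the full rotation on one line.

Answer: lla$umbre

Derivation:
All 9 rotations (rotation i = S[i:]+S[:i]):
  rot[0] = umbrella$
  rot[1] = mbrella$u
  rot[2] = brella$um
  rot[3] = rella$umb
  rot[4] = ella$umbr
  rot[5] = lla$umbre
  rot[6] = la$umbrel
  rot[7] = a$umbrell
  rot[8] = $umbrella
Sorted (with $ < everything):
  sorted[0] = $umbrella
  sorted[1] = a$umbrell
  sorted[2] = brella$um
  sorted[3] = ella$umbr
  sorted[4] = la$umbrel
  sorted[5] = lla$umbre
  sorted[6] = mbrella$u
  sorted[7] = rella$umb
  sorted[8] = umbrella$
sorted[5] = lla$umbre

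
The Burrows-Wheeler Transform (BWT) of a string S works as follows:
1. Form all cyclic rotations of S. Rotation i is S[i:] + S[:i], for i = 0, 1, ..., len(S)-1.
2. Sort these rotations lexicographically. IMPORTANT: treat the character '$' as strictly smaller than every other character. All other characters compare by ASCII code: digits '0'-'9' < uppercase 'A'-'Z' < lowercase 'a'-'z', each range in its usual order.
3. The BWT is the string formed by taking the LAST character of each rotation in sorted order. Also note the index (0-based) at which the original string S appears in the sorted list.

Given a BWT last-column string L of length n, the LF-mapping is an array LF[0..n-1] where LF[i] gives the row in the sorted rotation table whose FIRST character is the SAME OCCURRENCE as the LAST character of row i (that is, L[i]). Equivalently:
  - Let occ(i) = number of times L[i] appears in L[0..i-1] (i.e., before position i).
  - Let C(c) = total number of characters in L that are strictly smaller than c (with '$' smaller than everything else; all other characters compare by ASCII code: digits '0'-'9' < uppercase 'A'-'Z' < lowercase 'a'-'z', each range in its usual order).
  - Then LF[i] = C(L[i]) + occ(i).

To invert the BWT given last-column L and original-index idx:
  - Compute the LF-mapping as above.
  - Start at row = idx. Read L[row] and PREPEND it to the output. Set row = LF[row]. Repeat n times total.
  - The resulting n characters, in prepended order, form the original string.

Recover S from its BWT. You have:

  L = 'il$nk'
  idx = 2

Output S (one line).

Answer: knli$

Derivation:
LF mapping: 1 3 0 4 2
Walk LF starting at row 2, prepending L[row]:
  step 1: row=2, L[2]='$', prepend. Next row=LF[2]=0
  step 2: row=0, L[0]='i', prepend. Next row=LF[0]=1
  step 3: row=1, L[1]='l', prepend. Next row=LF[1]=3
  step 4: row=3, L[3]='n', prepend. Next row=LF[3]=4
  step 5: row=4, L[4]='k', prepend. Next row=LF[4]=2
Reversed output: knli$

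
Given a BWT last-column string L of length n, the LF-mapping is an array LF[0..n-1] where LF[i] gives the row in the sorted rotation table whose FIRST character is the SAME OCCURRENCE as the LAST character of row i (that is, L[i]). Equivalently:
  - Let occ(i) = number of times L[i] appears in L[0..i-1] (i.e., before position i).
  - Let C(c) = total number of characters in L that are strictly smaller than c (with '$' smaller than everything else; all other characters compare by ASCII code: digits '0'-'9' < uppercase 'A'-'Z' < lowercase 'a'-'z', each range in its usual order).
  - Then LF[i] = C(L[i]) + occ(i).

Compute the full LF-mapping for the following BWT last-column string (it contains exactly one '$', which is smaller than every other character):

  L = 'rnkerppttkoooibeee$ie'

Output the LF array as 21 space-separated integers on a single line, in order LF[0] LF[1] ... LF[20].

Answer: 17 11 9 2 18 15 16 19 20 10 12 13 14 7 1 3 4 5 0 8 6

Derivation:
Char counts: '$':1, 'b':1, 'e':5, 'i':2, 'k':2, 'n':1, 'o':3, 'p':2, 'r':2, 't':2
C (first-col start): C('$')=0, C('b')=1, C('e')=2, C('i')=7, C('k')=9, C('n')=11, C('o')=12, C('p')=15, C('r')=17, C('t')=19
L[0]='r': occ=0, LF[0]=C('r')+0=17+0=17
L[1]='n': occ=0, LF[1]=C('n')+0=11+0=11
L[2]='k': occ=0, LF[2]=C('k')+0=9+0=9
L[3]='e': occ=0, LF[3]=C('e')+0=2+0=2
L[4]='r': occ=1, LF[4]=C('r')+1=17+1=18
L[5]='p': occ=0, LF[5]=C('p')+0=15+0=15
L[6]='p': occ=1, LF[6]=C('p')+1=15+1=16
L[7]='t': occ=0, LF[7]=C('t')+0=19+0=19
L[8]='t': occ=1, LF[8]=C('t')+1=19+1=20
L[9]='k': occ=1, LF[9]=C('k')+1=9+1=10
L[10]='o': occ=0, LF[10]=C('o')+0=12+0=12
L[11]='o': occ=1, LF[11]=C('o')+1=12+1=13
L[12]='o': occ=2, LF[12]=C('o')+2=12+2=14
L[13]='i': occ=0, LF[13]=C('i')+0=7+0=7
L[14]='b': occ=0, LF[14]=C('b')+0=1+0=1
L[15]='e': occ=1, LF[15]=C('e')+1=2+1=3
L[16]='e': occ=2, LF[16]=C('e')+2=2+2=4
L[17]='e': occ=3, LF[17]=C('e')+3=2+3=5
L[18]='$': occ=0, LF[18]=C('$')+0=0+0=0
L[19]='i': occ=1, LF[19]=C('i')+1=7+1=8
L[20]='e': occ=4, LF[20]=C('e')+4=2+4=6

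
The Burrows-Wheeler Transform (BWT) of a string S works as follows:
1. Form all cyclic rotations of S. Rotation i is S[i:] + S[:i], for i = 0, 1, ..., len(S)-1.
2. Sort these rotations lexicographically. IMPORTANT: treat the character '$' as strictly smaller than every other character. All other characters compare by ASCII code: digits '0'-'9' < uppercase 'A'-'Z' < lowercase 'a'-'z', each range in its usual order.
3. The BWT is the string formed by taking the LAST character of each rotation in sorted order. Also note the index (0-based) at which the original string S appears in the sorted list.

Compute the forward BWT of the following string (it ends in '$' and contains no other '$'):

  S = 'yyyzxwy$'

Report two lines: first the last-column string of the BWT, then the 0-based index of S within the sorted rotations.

Answer: yxzw$yyy
4

Derivation:
All 8 rotations (rotation i = S[i:]+S[:i]):
  rot[0] = yyyzxwy$
  rot[1] = yyzxwy$y
  rot[2] = yzxwy$yy
  rot[3] = zxwy$yyy
  rot[4] = xwy$yyyz
  rot[5] = wy$yyyzx
  rot[6] = y$yyyzxw
  rot[7] = $yyyzxwy
Sorted (with $ < everything):
  sorted[0] = $yyyzxwy  (last char: 'y')
  sorted[1] = wy$yyyzx  (last char: 'x')
  sorted[2] = xwy$yyyz  (last char: 'z')
  sorted[3] = y$yyyzxw  (last char: 'w')
  sorted[4] = yyyzxwy$  (last char: '$')
  sorted[5] = yyzxwy$y  (last char: 'y')
  sorted[6] = yzxwy$yy  (last char: 'y')
  sorted[7] = zxwy$yyy  (last char: 'y')
Last column: yxzw$yyy
Original string S is at sorted index 4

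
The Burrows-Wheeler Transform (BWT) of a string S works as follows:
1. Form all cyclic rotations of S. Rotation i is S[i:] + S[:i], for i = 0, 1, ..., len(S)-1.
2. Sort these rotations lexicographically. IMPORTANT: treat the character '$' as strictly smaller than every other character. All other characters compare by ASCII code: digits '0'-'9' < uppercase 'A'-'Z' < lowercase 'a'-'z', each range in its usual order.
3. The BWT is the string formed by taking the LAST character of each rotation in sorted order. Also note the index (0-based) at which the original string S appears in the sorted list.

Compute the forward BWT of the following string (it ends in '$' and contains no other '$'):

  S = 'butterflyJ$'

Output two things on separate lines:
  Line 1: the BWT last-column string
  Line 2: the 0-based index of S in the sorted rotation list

All 11 rotations (rotation i = S[i:]+S[:i]):
  rot[0] = butterflyJ$
  rot[1] = utterflyJ$b
  rot[2] = tterflyJ$bu
  rot[3] = terflyJ$but
  rot[4] = erflyJ$butt
  rot[5] = rflyJ$butte
  rot[6] = flyJ$butter
  rot[7] = lyJ$butterf
  rot[8] = yJ$butterfl
  rot[9] = J$butterfly
  rot[10] = $butterflyJ
Sorted (with $ < everything):
  sorted[0] = $butterflyJ  (last char: 'J')
  sorted[1] = J$butterfly  (last char: 'y')
  sorted[2] = butterflyJ$  (last char: '$')
  sorted[3] = erflyJ$butt  (last char: 't')
  sorted[4] = flyJ$butter  (last char: 'r')
  sorted[5] = lyJ$butterf  (last char: 'f')
  sorted[6] = rflyJ$butte  (last char: 'e')
  sorted[7] = terflyJ$but  (last char: 't')
  sorted[8] = tterflyJ$bu  (last char: 'u')
  sorted[9] = utterflyJ$b  (last char: 'b')
  sorted[10] = yJ$butterfl  (last char: 'l')
Last column: Jy$trfetubl
Original string S is at sorted index 2

Answer: Jy$trfetubl
2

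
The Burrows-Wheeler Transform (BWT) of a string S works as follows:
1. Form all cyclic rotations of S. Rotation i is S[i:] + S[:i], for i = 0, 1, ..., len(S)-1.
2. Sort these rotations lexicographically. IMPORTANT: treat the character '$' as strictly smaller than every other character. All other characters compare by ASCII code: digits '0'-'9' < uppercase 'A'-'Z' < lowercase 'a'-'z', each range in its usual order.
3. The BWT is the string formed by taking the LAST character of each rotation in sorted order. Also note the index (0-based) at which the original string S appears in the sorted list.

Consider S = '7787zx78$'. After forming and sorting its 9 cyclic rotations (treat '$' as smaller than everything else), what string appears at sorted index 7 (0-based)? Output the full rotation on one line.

All 9 rotations (rotation i = S[i:]+S[:i]):
  rot[0] = 7787zx78$
  rot[1] = 787zx78$7
  rot[2] = 87zx78$77
  rot[3] = 7zx78$778
  rot[4] = zx78$7787
  rot[5] = x78$7787z
  rot[6] = 78$7787zx
  rot[7] = 8$7787zx7
  rot[8] = $7787zx78
Sorted (with $ < everything):
  sorted[0] = $7787zx78
  sorted[1] = 7787zx78$
  sorted[2] = 78$7787zx
  sorted[3] = 787zx78$7
  sorted[4] = 7zx78$778
  sorted[5] = 8$7787zx7
  sorted[6] = 87zx78$77
  sorted[7] = x78$7787z
  sorted[8] = zx78$7787
sorted[7] = x78$7787z

Answer: x78$7787z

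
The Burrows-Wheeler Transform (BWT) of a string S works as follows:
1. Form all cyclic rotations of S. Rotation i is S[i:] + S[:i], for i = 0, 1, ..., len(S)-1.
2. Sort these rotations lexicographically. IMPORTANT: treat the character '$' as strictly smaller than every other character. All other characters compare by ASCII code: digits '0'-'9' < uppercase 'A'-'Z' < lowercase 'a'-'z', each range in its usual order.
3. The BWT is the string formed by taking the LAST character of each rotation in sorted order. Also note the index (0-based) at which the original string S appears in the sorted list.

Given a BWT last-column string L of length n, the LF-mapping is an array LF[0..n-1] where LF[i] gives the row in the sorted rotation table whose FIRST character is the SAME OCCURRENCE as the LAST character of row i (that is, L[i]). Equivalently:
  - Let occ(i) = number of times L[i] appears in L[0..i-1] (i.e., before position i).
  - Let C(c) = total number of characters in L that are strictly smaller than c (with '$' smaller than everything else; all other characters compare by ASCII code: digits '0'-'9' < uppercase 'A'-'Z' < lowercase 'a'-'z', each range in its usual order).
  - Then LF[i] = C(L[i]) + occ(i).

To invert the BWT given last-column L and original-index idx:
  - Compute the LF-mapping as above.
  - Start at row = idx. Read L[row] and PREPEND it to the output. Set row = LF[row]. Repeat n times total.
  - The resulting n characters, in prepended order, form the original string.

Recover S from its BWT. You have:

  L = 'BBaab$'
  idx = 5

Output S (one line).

LF mapping: 1 2 3 4 5 0
Walk LF starting at row 5, prepending L[row]:
  step 1: row=5, L[5]='$', prepend. Next row=LF[5]=0
  step 2: row=0, L[0]='B', prepend. Next row=LF[0]=1
  step 3: row=1, L[1]='B', prepend. Next row=LF[1]=2
  step 4: row=2, L[2]='a', prepend. Next row=LF[2]=3
  step 5: row=3, L[3]='a', prepend. Next row=LF[3]=4
  step 6: row=4, L[4]='b', prepend. Next row=LF[4]=5
Reversed output: baaBB$

Answer: baaBB$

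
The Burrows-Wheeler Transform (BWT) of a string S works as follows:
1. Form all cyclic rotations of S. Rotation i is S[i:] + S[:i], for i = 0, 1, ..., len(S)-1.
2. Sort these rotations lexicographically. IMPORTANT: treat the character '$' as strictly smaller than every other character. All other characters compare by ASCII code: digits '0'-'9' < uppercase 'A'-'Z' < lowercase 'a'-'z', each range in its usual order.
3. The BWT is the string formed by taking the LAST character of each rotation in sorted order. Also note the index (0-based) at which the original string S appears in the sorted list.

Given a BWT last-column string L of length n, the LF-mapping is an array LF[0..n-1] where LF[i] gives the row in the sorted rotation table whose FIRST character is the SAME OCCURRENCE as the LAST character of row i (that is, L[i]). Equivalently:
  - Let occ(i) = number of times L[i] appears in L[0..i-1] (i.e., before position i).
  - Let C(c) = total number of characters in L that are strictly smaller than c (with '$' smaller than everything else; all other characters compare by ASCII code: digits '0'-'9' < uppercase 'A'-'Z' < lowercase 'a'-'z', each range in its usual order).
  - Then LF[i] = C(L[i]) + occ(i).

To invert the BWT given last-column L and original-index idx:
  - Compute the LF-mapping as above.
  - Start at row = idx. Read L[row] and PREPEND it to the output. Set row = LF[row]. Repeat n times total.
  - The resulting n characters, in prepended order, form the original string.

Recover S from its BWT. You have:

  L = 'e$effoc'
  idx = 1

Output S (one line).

LF mapping: 2 0 3 4 5 6 1
Walk LF starting at row 1, prepending L[row]:
  step 1: row=1, L[1]='$', prepend. Next row=LF[1]=0
  step 2: row=0, L[0]='e', prepend. Next row=LF[0]=2
  step 3: row=2, L[2]='e', prepend. Next row=LF[2]=3
  step 4: row=3, L[3]='f', prepend. Next row=LF[3]=4
  step 5: row=4, L[4]='f', prepend. Next row=LF[4]=5
  step 6: row=5, L[5]='o', prepend. Next row=LF[5]=6
  step 7: row=6, L[6]='c', prepend. Next row=LF[6]=1
Reversed output: coffee$

Answer: coffee$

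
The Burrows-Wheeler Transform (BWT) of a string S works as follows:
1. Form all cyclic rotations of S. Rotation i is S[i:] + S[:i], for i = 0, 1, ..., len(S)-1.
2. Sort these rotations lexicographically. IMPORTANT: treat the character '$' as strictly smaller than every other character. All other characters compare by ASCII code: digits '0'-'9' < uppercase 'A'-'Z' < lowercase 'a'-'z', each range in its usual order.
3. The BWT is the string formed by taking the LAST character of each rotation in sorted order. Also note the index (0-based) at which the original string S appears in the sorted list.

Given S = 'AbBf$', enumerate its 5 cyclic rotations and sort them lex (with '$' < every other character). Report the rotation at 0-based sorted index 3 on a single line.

All 5 rotations (rotation i = S[i:]+S[:i]):
  rot[0] = AbBf$
  rot[1] = bBf$A
  rot[2] = Bf$Ab
  rot[3] = f$AbB
  rot[4] = $AbBf
Sorted (with $ < everything):
  sorted[0] = $AbBf
  sorted[1] = AbBf$
  sorted[2] = Bf$Ab
  sorted[3] = bBf$A
  sorted[4] = f$AbB
sorted[3] = bBf$A

Answer: bBf$A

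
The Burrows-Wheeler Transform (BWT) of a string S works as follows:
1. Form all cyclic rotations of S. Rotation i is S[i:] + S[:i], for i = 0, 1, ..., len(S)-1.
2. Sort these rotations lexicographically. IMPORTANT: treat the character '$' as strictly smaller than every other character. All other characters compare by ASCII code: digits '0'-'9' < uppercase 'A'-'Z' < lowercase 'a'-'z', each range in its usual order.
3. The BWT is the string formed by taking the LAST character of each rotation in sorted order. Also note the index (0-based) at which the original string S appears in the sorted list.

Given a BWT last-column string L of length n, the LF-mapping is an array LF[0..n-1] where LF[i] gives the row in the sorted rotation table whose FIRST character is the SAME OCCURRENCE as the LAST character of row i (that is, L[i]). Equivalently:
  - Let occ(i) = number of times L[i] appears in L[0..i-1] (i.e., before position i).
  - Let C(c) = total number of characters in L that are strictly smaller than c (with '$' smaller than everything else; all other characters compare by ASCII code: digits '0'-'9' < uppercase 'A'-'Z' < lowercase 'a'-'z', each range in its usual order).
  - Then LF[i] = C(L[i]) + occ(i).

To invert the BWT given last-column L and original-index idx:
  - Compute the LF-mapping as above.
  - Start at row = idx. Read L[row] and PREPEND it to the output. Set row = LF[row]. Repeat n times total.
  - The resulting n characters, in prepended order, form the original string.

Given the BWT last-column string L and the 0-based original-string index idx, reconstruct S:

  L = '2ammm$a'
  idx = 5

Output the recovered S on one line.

LF mapping: 1 2 4 5 6 0 3
Walk LF starting at row 5, prepending L[row]:
  step 1: row=5, L[5]='$', prepend. Next row=LF[5]=0
  step 2: row=0, L[0]='2', prepend. Next row=LF[0]=1
  step 3: row=1, L[1]='a', prepend. Next row=LF[1]=2
  step 4: row=2, L[2]='m', prepend. Next row=LF[2]=4
  step 5: row=4, L[4]='m', prepend. Next row=LF[4]=6
  step 6: row=6, L[6]='a', prepend. Next row=LF[6]=3
  step 7: row=3, L[3]='m', prepend. Next row=LF[3]=5
Reversed output: mamma2$

Answer: mamma2$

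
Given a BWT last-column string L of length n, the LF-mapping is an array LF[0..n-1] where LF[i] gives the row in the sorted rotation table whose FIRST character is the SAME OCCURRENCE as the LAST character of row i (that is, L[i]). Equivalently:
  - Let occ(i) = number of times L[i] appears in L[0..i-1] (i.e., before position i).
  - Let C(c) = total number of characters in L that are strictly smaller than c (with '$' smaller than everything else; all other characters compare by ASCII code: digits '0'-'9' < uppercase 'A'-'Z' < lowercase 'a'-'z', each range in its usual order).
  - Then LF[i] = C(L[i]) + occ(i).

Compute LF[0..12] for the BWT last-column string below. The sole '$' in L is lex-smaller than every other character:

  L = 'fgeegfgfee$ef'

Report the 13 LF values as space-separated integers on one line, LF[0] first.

Answer: 6 10 1 2 11 7 12 8 3 4 0 5 9

Derivation:
Char counts: '$':1, 'e':5, 'f':4, 'g':3
C (first-col start): C('$')=0, C('e')=1, C('f')=6, C('g')=10
L[0]='f': occ=0, LF[0]=C('f')+0=6+0=6
L[1]='g': occ=0, LF[1]=C('g')+0=10+0=10
L[2]='e': occ=0, LF[2]=C('e')+0=1+0=1
L[3]='e': occ=1, LF[3]=C('e')+1=1+1=2
L[4]='g': occ=1, LF[4]=C('g')+1=10+1=11
L[5]='f': occ=1, LF[5]=C('f')+1=6+1=7
L[6]='g': occ=2, LF[6]=C('g')+2=10+2=12
L[7]='f': occ=2, LF[7]=C('f')+2=6+2=8
L[8]='e': occ=2, LF[8]=C('e')+2=1+2=3
L[9]='e': occ=3, LF[9]=C('e')+3=1+3=4
L[10]='$': occ=0, LF[10]=C('$')+0=0+0=0
L[11]='e': occ=4, LF[11]=C('e')+4=1+4=5
L[12]='f': occ=3, LF[12]=C('f')+3=6+3=9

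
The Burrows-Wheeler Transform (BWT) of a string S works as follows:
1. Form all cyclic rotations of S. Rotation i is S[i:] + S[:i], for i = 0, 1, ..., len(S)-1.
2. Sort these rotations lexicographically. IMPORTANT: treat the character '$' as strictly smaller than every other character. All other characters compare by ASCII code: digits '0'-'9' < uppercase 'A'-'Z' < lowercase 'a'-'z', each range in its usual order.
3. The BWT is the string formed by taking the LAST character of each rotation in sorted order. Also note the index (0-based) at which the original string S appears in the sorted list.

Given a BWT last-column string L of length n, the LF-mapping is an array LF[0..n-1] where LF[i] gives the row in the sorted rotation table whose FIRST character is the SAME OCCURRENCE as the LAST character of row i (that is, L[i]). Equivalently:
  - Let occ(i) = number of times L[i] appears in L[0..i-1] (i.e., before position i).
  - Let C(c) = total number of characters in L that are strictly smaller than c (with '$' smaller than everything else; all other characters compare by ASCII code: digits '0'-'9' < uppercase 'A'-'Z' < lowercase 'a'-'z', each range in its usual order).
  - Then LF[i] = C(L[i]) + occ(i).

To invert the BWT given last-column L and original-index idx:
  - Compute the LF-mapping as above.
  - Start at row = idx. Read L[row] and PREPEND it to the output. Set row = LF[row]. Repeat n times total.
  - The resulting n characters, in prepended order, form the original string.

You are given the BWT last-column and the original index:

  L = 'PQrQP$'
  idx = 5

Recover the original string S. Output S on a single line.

LF mapping: 1 3 5 4 2 0
Walk LF starting at row 5, prepending L[row]:
  step 1: row=5, L[5]='$', prepend. Next row=LF[5]=0
  step 2: row=0, L[0]='P', prepend. Next row=LF[0]=1
  step 3: row=1, L[1]='Q', prepend. Next row=LF[1]=3
  step 4: row=3, L[3]='Q', prepend. Next row=LF[3]=4
  step 5: row=4, L[4]='P', prepend. Next row=LF[4]=2
  step 6: row=2, L[2]='r', prepend. Next row=LF[2]=5
Reversed output: rPQQP$

Answer: rPQQP$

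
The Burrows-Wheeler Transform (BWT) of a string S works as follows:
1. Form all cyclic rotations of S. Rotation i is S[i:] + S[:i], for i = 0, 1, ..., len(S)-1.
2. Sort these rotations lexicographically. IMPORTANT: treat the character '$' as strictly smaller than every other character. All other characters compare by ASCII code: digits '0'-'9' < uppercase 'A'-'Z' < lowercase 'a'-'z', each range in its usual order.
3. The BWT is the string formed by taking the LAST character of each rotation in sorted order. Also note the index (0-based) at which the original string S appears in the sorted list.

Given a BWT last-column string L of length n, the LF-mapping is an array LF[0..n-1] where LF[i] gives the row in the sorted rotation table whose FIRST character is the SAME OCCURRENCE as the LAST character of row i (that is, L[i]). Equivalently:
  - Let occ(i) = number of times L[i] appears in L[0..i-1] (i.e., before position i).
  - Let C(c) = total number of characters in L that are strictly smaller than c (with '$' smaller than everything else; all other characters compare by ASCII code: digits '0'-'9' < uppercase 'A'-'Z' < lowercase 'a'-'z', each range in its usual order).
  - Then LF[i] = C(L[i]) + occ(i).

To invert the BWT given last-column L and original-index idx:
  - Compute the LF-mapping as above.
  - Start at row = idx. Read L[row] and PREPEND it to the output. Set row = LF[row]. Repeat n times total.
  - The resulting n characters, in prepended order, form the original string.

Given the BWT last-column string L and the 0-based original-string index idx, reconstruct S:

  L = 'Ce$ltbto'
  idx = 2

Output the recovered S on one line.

Answer: bottleC$

Derivation:
LF mapping: 1 3 0 4 6 2 7 5
Walk LF starting at row 2, prepending L[row]:
  step 1: row=2, L[2]='$', prepend. Next row=LF[2]=0
  step 2: row=0, L[0]='C', prepend. Next row=LF[0]=1
  step 3: row=1, L[1]='e', prepend. Next row=LF[1]=3
  step 4: row=3, L[3]='l', prepend. Next row=LF[3]=4
  step 5: row=4, L[4]='t', prepend. Next row=LF[4]=6
  step 6: row=6, L[6]='t', prepend. Next row=LF[6]=7
  step 7: row=7, L[7]='o', prepend. Next row=LF[7]=5
  step 8: row=5, L[5]='b', prepend. Next row=LF[5]=2
Reversed output: bottleC$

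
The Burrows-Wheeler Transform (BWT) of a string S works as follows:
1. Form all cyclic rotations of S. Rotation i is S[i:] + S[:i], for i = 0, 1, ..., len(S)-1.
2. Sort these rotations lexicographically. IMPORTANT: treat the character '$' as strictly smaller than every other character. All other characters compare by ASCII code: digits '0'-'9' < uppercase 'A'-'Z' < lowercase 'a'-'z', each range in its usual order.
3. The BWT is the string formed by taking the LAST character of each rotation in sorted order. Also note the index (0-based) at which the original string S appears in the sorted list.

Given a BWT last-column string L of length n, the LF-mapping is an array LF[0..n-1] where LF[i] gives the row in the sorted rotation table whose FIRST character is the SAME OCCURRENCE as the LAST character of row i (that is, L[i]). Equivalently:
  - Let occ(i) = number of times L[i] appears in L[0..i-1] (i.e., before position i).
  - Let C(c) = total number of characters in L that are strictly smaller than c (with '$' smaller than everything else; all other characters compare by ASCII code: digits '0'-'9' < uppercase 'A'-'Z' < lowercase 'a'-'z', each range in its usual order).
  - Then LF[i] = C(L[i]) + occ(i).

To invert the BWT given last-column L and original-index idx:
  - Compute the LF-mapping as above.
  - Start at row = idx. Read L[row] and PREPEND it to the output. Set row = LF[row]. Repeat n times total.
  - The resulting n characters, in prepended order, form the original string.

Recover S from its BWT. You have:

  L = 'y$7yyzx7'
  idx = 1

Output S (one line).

LF mapping: 4 0 1 5 6 7 3 2
Walk LF starting at row 1, prepending L[row]:
  step 1: row=1, L[1]='$', prepend. Next row=LF[1]=0
  step 2: row=0, L[0]='y', prepend. Next row=LF[0]=4
  step 3: row=4, L[4]='y', prepend. Next row=LF[4]=6
  step 4: row=6, L[6]='x', prepend. Next row=LF[6]=3
  step 5: row=3, L[3]='y', prepend. Next row=LF[3]=5
  step 6: row=5, L[5]='z', prepend. Next row=LF[5]=7
  step 7: row=7, L[7]='7', prepend. Next row=LF[7]=2
  step 8: row=2, L[2]='7', prepend. Next row=LF[2]=1
Reversed output: 77zyxyy$

Answer: 77zyxyy$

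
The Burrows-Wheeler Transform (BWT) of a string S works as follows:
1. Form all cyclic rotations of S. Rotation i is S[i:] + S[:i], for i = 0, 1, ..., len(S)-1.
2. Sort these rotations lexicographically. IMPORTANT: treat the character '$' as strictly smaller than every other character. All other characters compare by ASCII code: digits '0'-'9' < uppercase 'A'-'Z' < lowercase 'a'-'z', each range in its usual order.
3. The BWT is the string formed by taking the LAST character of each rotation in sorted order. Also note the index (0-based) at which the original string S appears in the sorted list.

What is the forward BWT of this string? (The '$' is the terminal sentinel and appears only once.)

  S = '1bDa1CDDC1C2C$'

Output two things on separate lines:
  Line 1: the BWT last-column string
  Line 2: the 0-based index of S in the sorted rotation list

Answer: CCa$C2D11DCbD1
3

Derivation:
All 14 rotations (rotation i = S[i:]+S[:i]):
  rot[0] = 1bDa1CDDC1C2C$
  rot[1] = bDa1CDDC1C2C$1
  rot[2] = Da1CDDC1C2C$1b
  rot[3] = a1CDDC1C2C$1bD
  rot[4] = 1CDDC1C2C$1bDa
  rot[5] = CDDC1C2C$1bDa1
  rot[6] = DDC1C2C$1bDa1C
  rot[7] = DC1C2C$1bDa1CD
  rot[8] = C1C2C$1bDa1CDD
  rot[9] = 1C2C$1bDa1CDDC
  rot[10] = C2C$1bDa1CDDC1
  rot[11] = 2C$1bDa1CDDC1C
  rot[12] = C$1bDa1CDDC1C2
  rot[13] = $1bDa1CDDC1C2C
Sorted (with $ < everything):
  sorted[0] = $1bDa1CDDC1C2C  (last char: 'C')
  sorted[1] = 1C2C$1bDa1CDDC  (last char: 'C')
  sorted[2] = 1CDDC1C2C$1bDa  (last char: 'a')
  sorted[3] = 1bDa1CDDC1C2C$  (last char: '$')
  sorted[4] = 2C$1bDa1CDDC1C  (last char: 'C')
  sorted[5] = C$1bDa1CDDC1C2  (last char: '2')
  sorted[6] = C1C2C$1bDa1CDD  (last char: 'D')
  sorted[7] = C2C$1bDa1CDDC1  (last char: '1')
  sorted[8] = CDDC1C2C$1bDa1  (last char: '1')
  sorted[9] = DC1C2C$1bDa1CD  (last char: 'D')
  sorted[10] = DDC1C2C$1bDa1C  (last char: 'C')
  sorted[11] = Da1CDDC1C2C$1b  (last char: 'b')
  sorted[12] = a1CDDC1C2C$1bD  (last char: 'D')
  sorted[13] = bDa1CDDC1C2C$1  (last char: '1')
Last column: CCa$C2D11DCbD1
Original string S is at sorted index 3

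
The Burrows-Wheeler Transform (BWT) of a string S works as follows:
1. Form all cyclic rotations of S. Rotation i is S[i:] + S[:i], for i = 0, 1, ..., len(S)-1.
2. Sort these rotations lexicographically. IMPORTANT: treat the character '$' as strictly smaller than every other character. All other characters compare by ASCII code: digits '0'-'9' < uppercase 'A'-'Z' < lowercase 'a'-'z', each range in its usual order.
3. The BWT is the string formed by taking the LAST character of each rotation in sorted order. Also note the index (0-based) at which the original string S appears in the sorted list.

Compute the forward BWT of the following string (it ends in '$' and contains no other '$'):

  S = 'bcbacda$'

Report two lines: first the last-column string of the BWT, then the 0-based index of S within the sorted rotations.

Answer: adbc$bac
4

Derivation:
All 8 rotations (rotation i = S[i:]+S[:i]):
  rot[0] = bcbacda$
  rot[1] = cbacda$b
  rot[2] = bacda$bc
  rot[3] = acda$bcb
  rot[4] = cda$bcba
  rot[5] = da$bcbac
  rot[6] = a$bcbacd
  rot[7] = $bcbacda
Sorted (with $ < everything):
  sorted[0] = $bcbacda  (last char: 'a')
  sorted[1] = a$bcbacd  (last char: 'd')
  sorted[2] = acda$bcb  (last char: 'b')
  sorted[3] = bacda$bc  (last char: 'c')
  sorted[4] = bcbacda$  (last char: '$')
  sorted[5] = cbacda$b  (last char: 'b')
  sorted[6] = cda$bcba  (last char: 'a')
  sorted[7] = da$bcbac  (last char: 'c')
Last column: adbc$bac
Original string S is at sorted index 4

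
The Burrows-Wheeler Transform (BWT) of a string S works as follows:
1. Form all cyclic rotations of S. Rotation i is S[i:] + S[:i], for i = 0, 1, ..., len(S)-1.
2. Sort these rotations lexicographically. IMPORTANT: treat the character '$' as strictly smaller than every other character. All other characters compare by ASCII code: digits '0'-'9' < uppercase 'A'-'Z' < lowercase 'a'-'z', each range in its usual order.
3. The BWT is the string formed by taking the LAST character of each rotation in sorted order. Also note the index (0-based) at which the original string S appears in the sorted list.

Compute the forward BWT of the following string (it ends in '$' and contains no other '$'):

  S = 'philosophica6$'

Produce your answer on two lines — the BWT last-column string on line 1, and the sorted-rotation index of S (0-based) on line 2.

Answer: 6acipphhislo$o
12

Derivation:
All 14 rotations (rotation i = S[i:]+S[:i]):
  rot[0] = philosophica6$
  rot[1] = hilosophica6$p
  rot[2] = ilosophica6$ph
  rot[3] = losophica6$phi
  rot[4] = osophica6$phil
  rot[5] = sophica6$philo
  rot[6] = ophica6$philos
  rot[7] = phica6$philoso
  rot[8] = hica6$philosop
  rot[9] = ica6$philosoph
  rot[10] = ca6$philosophi
  rot[11] = a6$philosophic
  rot[12] = 6$philosophica
  rot[13] = $philosophica6
Sorted (with $ < everything):
  sorted[0] = $philosophica6  (last char: '6')
  sorted[1] = 6$philosophica  (last char: 'a')
  sorted[2] = a6$philosophic  (last char: 'c')
  sorted[3] = ca6$philosophi  (last char: 'i')
  sorted[4] = hica6$philosop  (last char: 'p')
  sorted[5] = hilosophica6$p  (last char: 'p')
  sorted[6] = ica6$philosoph  (last char: 'h')
  sorted[7] = ilosophica6$ph  (last char: 'h')
  sorted[8] = losophica6$phi  (last char: 'i')
  sorted[9] = ophica6$philos  (last char: 's')
  sorted[10] = osophica6$phil  (last char: 'l')
  sorted[11] = phica6$philoso  (last char: 'o')
  sorted[12] = philosophica6$  (last char: '$')
  sorted[13] = sophica6$philo  (last char: 'o')
Last column: 6acipphhislo$o
Original string S is at sorted index 12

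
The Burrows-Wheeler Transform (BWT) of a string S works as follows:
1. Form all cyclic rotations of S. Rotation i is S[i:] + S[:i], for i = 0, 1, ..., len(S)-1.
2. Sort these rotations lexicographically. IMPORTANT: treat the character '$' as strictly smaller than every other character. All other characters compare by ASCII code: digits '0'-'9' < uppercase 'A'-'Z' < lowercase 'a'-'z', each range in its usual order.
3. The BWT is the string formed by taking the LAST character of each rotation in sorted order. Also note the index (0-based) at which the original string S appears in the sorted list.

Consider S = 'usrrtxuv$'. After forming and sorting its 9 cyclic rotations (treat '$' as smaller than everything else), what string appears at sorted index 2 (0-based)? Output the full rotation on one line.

Answer: rtxuv$usr

Derivation:
All 9 rotations (rotation i = S[i:]+S[:i]):
  rot[0] = usrrtxuv$
  rot[1] = srrtxuv$u
  rot[2] = rrtxuv$us
  rot[3] = rtxuv$usr
  rot[4] = txuv$usrr
  rot[5] = xuv$usrrt
  rot[6] = uv$usrrtx
  rot[7] = v$usrrtxu
  rot[8] = $usrrtxuv
Sorted (with $ < everything):
  sorted[0] = $usrrtxuv
  sorted[1] = rrtxuv$us
  sorted[2] = rtxuv$usr
  sorted[3] = srrtxuv$u
  sorted[4] = txuv$usrr
  sorted[5] = usrrtxuv$
  sorted[6] = uv$usrrtx
  sorted[7] = v$usrrtxu
  sorted[8] = xuv$usrrt
sorted[2] = rtxuv$usr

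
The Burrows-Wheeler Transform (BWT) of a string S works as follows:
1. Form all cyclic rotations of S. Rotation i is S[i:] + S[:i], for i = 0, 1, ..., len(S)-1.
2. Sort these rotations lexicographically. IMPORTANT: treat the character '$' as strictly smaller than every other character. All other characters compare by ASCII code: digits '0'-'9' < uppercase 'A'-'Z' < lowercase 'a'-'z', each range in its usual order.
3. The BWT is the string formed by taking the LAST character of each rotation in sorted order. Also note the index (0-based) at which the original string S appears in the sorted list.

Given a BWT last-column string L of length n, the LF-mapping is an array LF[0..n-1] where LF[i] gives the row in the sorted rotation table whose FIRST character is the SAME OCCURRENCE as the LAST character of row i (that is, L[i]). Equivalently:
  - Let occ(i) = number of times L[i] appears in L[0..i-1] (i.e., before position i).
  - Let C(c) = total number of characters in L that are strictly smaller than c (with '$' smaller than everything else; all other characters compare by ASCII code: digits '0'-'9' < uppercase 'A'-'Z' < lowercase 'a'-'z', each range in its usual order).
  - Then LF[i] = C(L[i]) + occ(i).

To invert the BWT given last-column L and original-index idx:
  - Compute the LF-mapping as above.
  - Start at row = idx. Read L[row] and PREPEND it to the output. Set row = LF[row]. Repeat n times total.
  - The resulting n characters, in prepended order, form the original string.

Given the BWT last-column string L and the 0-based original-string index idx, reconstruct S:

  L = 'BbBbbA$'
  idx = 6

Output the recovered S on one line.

LF mapping: 2 4 3 5 6 1 0
Walk LF starting at row 6, prepending L[row]:
  step 1: row=6, L[6]='$', prepend. Next row=LF[6]=0
  step 2: row=0, L[0]='B', prepend. Next row=LF[0]=2
  step 3: row=2, L[2]='B', prepend. Next row=LF[2]=3
  step 4: row=3, L[3]='b', prepend. Next row=LF[3]=5
  step 5: row=5, L[5]='A', prepend. Next row=LF[5]=1
  step 6: row=1, L[1]='b', prepend. Next row=LF[1]=4
  step 7: row=4, L[4]='b', prepend. Next row=LF[4]=6
Reversed output: bbAbBB$

Answer: bbAbBB$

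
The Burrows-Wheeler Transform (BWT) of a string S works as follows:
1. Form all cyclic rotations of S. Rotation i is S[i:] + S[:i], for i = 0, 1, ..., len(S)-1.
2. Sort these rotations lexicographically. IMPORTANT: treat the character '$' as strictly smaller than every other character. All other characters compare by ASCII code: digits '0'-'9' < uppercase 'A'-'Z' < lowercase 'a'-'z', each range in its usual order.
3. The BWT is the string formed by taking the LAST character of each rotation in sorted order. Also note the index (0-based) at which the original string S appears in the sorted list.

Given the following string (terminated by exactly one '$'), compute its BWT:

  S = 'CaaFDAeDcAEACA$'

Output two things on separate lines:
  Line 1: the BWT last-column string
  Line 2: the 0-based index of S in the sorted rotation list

Answer: ACEcDA$FeAaaCDA
6

Derivation:
All 15 rotations (rotation i = S[i:]+S[:i]):
  rot[0] = CaaFDAeDcAEACA$
  rot[1] = aaFDAeDcAEACA$C
  rot[2] = aFDAeDcAEACA$Ca
  rot[3] = FDAeDcAEACA$Caa
  rot[4] = DAeDcAEACA$CaaF
  rot[5] = AeDcAEACA$CaaFD
  rot[6] = eDcAEACA$CaaFDA
  rot[7] = DcAEACA$CaaFDAe
  rot[8] = cAEACA$CaaFDAeD
  rot[9] = AEACA$CaaFDAeDc
  rot[10] = EACA$CaaFDAeDcA
  rot[11] = ACA$CaaFDAeDcAE
  rot[12] = CA$CaaFDAeDcAEA
  rot[13] = A$CaaFDAeDcAEAC
  rot[14] = $CaaFDAeDcAEACA
Sorted (with $ < everything):
  sorted[0] = $CaaFDAeDcAEACA  (last char: 'A')
  sorted[1] = A$CaaFDAeDcAEAC  (last char: 'C')
  sorted[2] = ACA$CaaFDAeDcAE  (last char: 'E')
  sorted[3] = AEACA$CaaFDAeDc  (last char: 'c')
  sorted[4] = AeDcAEACA$CaaFD  (last char: 'D')
  sorted[5] = CA$CaaFDAeDcAEA  (last char: 'A')
  sorted[6] = CaaFDAeDcAEACA$  (last char: '$')
  sorted[7] = DAeDcAEACA$CaaF  (last char: 'F')
  sorted[8] = DcAEACA$CaaFDAe  (last char: 'e')
  sorted[9] = EACA$CaaFDAeDcA  (last char: 'A')
  sorted[10] = FDAeDcAEACA$Caa  (last char: 'a')
  sorted[11] = aFDAeDcAEACA$Ca  (last char: 'a')
  sorted[12] = aaFDAeDcAEACA$C  (last char: 'C')
  sorted[13] = cAEACA$CaaFDAeD  (last char: 'D')
  sorted[14] = eDcAEACA$CaaFDA  (last char: 'A')
Last column: ACEcDA$FeAaaCDA
Original string S is at sorted index 6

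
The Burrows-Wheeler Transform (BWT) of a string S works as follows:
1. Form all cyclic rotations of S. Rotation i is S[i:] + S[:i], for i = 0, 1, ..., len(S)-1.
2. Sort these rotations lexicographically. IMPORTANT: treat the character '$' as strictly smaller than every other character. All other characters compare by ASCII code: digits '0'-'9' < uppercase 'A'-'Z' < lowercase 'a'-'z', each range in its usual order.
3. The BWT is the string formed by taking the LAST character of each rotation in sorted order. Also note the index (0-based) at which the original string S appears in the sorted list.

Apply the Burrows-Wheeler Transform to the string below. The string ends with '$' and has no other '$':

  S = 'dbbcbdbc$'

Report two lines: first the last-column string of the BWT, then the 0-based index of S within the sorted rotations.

Answer: cddbcbb$b
7

Derivation:
All 9 rotations (rotation i = S[i:]+S[:i]):
  rot[0] = dbbcbdbc$
  rot[1] = bbcbdbc$d
  rot[2] = bcbdbc$db
  rot[3] = cbdbc$dbb
  rot[4] = bdbc$dbbc
  rot[5] = dbc$dbbcb
  rot[6] = bc$dbbcbd
  rot[7] = c$dbbcbdb
  rot[8] = $dbbcbdbc
Sorted (with $ < everything):
  sorted[0] = $dbbcbdbc  (last char: 'c')
  sorted[1] = bbcbdbc$d  (last char: 'd')
  sorted[2] = bc$dbbcbd  (last char: 'd')
  sorted[3] = bcbdbc$db  (last char: 'b')
  sorted[4] = bdbc$dbbc  (last char: 'c')
  sorted[5] = c$dbbcbdb  (last char: 'b')
  sorted[6] = cbdbc$dbb  (last char: 'b')
  sorted[7] = dbbcbdbc$  (last char: '$')
  sorted[8] = dbc$dbbcb  (last char: 'b')
Last column: cddbcbb$b
Original string S is at sorted index 7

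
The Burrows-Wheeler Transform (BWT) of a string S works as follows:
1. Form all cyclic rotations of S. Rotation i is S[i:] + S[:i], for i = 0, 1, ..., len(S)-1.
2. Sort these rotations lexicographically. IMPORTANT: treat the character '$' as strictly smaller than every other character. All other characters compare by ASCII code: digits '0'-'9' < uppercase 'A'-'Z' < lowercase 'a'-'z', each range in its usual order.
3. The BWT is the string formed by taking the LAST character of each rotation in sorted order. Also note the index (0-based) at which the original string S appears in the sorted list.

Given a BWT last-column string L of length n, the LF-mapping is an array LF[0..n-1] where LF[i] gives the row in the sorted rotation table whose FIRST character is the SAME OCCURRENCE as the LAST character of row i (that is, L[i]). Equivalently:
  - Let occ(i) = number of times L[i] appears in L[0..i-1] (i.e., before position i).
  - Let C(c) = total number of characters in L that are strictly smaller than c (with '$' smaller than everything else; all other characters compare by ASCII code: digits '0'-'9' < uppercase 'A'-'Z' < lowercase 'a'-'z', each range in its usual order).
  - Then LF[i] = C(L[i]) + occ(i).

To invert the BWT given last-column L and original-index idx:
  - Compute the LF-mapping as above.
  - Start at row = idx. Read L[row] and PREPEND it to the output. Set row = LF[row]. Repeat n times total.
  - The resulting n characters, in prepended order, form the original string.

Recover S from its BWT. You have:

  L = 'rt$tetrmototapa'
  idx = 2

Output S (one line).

Answer: attemptrotator$

Derivation:
LF mapping: 8 10 0 11 3 12 9 4 5 13 6 14 1 7 2
Walk LF starting at row 2, prepending L[row]:
  step 1: row=2, L[2]='$', prepend. Next row=LF[2]=0
  step 2: row=0, L[0]='r', prepend. Next row=LF[0]=8
  step 3: row=8, L[8]='o', prepend. Next row=LF[8]=5
  step 4: row=5, L[5]='t', prepend. Next row=LF[5]=12
  step 5: row=12, L[12]='a', prepend. Next row=LF[12]=1
  step 6: row=1, L[1]='t', prepend. Next row=LF[1]=10
  step 7: row=10, L[10]='o', prepend. Next row=LF[10]=6
  step 8: row=6, L[6]='r', prepend. Next row=LF[6]=9
  step 9: row=9, L[9]='t', prepend. Next row=LF[9]=13
  step 10: row=13, L[13]='p', prepend. Next row=LF[13]=7
  step 11: row=7, L[7]='m', prepend. Next row=LF[7]=4
  step 12: row=4, L[4]='e', prepend. Next row=LF[4]=3
  step 13: row=3, L[3]='t', prepend. Next row=LF[3]=11
  step 14: row=11, L[11]='t', prepend. Next row=LF[11]=14
  step 15: row=14, L[14]='a', prepend. Next row=LF[14]=2
Reversed output: attemptrotator$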